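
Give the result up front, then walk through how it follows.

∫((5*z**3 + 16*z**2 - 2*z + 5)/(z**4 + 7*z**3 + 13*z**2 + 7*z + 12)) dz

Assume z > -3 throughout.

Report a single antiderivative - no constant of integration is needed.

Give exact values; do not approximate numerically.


The answer is 2*log(z + 3) + 3*log(z + 4) - atan(z).
Step 1. Decompose ∫((5*z**3 + 16*z**2 - 2*z + 5)/(z**4 + 7*z**3 + 13*z**2 + 7*z + 12)) dz by partial fractions, (5*z**3 + 16*z**2 - 2*z + 5)/(z**4 + 7*z**3 + 13*z**2 + 7*z + 12) = -1/(z**2 + 1) + 3/(z + 4) + 2/(z + 3): now ∫(2/(z + 3)) dz + ∫(3/(z + 4)) dz + ∫(-1/(z**2 + 1)) dz.
Step 2. Evaluate the standard form [assuming z > -3]: now 2*log(z + 3) + ∫(3/(z + 4)) dz + ∫(-1/(z**2 + 1)) dz.
Step 3. Evaluate the standard form [assuming z > -4]: now 2*log(z + 3) + 3*log(z + 4) + ∫(-1/(z**2 + 1)) dz.
Step 4. Evaluate the standard form: now 2*log(z + 3) + 3*log(z + 4) - atan(z).
Answer: 2*log(z + 3) + 3*log(z + 4) - atan(z).


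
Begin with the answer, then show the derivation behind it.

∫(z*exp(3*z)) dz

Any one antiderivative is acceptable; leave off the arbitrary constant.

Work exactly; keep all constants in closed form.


The answer is z*exp(3*z)/3 - exp(3*z)/9.
Step 1. Integrate ∫(z*exp(3*z)) dz by parts with u = z, dv = (exp(3*z)) dz, so v = exp(3*z)/3: now z*exp(3*z)/3 + ∫(-exp(3*z)/3) dz.
Step 2. Evaluate the standard form: now z*exp(3*z)/3 - exp(3*z)/9.
Answer: z*exp(3*z)/3 - exp(3*z)/9.


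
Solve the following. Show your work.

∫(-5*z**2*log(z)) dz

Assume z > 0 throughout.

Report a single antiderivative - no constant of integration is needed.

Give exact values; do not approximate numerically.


Step 1. Integrate ∫(-5*z**2*log(z)) dz by parts with u = log(z), dv = (-5*z**2) dz, so v = -5*z**3/3 [assuming z > 0]: now -5*z**3*log(z)/3 + ∫(5*z**2/3) dz.
Step 2. Evaluate the standard form: now -5*z**3*log(z)/3 + 5*z**3/9.
Answer: -5*z**3*log(z)/3 + 5*z**3/9.


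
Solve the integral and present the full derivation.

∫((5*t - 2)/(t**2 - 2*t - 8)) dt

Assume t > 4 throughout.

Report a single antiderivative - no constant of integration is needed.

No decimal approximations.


Step 1. Decompose ∫((5*t - 2)/(t**2 - 2*t - 8)) dt by partial fractions, (5*t - 2)/(t**2 - 2*t - 8) = 2/(t + 2) + 3/(t - 4): now ∫(3/(t - 4)) dt + ∫(2/(t + 2)) dt.
Step 2. Evaluate the standard form [assuming t > -2]: now 2*log(t + 2) + ∫(3/(t - 4)) dt.
Step 3. Evaluate the standard form [assuming t > 4]: now 3*log(t - 4) + 2*log(t + 2).
Answer: 3*log(t - 4) + 2*log(t + 2).


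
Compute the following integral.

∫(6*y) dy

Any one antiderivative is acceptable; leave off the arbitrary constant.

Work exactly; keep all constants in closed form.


Answer: 3*y**2.


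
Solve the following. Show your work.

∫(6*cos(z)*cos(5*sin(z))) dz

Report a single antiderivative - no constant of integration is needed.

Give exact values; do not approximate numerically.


Step 1. Substitute u = sin(z), turning ∫(6*cos(z)*cos(5*sin(z))) dz into ∫(6*cos(5*u)) du: now ∫(6*cos(5*u)) du.
Step 2. Evaluate the standard form: now 6*sin(5*u)/5.
Step 3. Substitute back u = sin(z): now 6*sin(5*sin(z))/5.
Answer: 6*sin(5*sin(z))/5.


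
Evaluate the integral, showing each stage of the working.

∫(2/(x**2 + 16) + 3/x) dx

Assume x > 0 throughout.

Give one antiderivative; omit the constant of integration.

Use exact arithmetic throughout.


Step 1. Rewrite: now ∫(3/x) dx + ∫(2/(x**2 + 16)) dx.
Step 2. Evaluate the standard form: now atan(x/4)/2 + ∫(3/x) dx.
Step 3. Evaluate the standard form [assuming x > 0]: now 3*log(x) + atan(x/4)/2.
Answer: 3*log(x) + atan(x/4)/2.


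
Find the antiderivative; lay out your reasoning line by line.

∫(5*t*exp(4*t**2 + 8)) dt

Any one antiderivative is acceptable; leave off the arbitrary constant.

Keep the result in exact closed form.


Step 1. Substitute u = t**2 + 2, turning ∫(5*t*exp(4*t**2 + 8)) dt into ∫(5*exp(4*u)/2) du: now ∫(5*exp(4*u)/2) du.
Step 2. Evaluate the standard form: now 5*exp(4*u)/8.
Step 3. Substitute back u = t**2 + 2: now 5*exp(4*t**2 + 8)/8.
Answer: 5*exp(4*t**2 + 8)/8.


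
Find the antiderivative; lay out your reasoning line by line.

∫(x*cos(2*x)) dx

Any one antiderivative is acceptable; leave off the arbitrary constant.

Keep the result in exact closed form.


Step 1. Integrate ∫(x*cos(2*x)) dx by parts with u = x, dv = (cos(2*x)) dx, so v = sin(2*x)/2: now x*sin(2*x)/2 + ∫(-sin(2*x)/2) dx.
Step 2. Evaluate the standard form: now x*sin(2*x)/2 + cos(2*x)/4.
Answer: x*sin(2*x)/2 + cos(2*x)/4.


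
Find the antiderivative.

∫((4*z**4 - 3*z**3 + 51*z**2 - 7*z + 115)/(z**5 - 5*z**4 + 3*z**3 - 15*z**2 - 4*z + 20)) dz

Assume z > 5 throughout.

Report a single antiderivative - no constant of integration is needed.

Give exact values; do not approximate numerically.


Answer: 5*log(z - 5) - 4*log(z - 1) + 3*log(z + 1) - atan(z/2)/2.


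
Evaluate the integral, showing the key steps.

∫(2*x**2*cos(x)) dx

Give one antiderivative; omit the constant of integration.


Step 1. Integrate ∫(2*x**2*cos(x)) dx by parts with u = x**2, dv = (2*cos(x)) dx, so v = 2*sin(x): now 2*x**2*sin(x) + ∫(-4*x*sin(x)) dx.
Step 2. Integrate ∫(-4*x*sin(x)) dx by parts with u = x, dv = (-4*sin(x)) dx, so v = 4*cos(x): now 2*x**2*sin(x) + 4*x*cos(x) + ∫(-4*cos(x)) dx.
Step 3. Evaluate the standard form: now 2*x**2*sin(x) + 4*x*cos(x) - 4*sin(x).
Answer: 2*x**2*sin(x) + 4*x*cos(x) - 4*sin(x).


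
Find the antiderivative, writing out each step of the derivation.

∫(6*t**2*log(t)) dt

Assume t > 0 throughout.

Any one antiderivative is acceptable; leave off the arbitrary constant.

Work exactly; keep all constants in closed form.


Step 1. Integrate ∫(6*t**2*log(t)) dt by parts with u = log(t), dv = (6*t**2) dt, so v = 2*t**3 [assuming t > 0]: now 2*t**3*log(t) + ∫(-2*t**2) dt.
Step 2. Evaluate the standard form: now 2*t**3*log(t) - 2*t**3/3.
Answer: 2*t**3*log(t) - 2*t**3/3.


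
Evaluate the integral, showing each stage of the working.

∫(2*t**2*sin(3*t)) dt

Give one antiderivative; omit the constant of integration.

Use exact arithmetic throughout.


Step 1. Integrate ∫(2*t**2*sin(3*t)) dt by parts with u = t**2, dv = (2*sin(3*t)) dt, so v = -2*cos(3*t)/3: now -2*t**2*cos(3*t)/3 + ∫(4*t*cos(3*t)/3) dt.
Step 2. Integrate ∫(4*t*cos(3*t)/3) dt by parts with u = t, dv = (4*cos(3*t)/3) dt, so v = 4*sin(3*t)/9: now -2*t**2*cos(3*t)/3 + 4*t*sin(3*t)/9 + ∫(-4*sin(3*t)/9) dt.
Step 3. Evaluate the standard form: now -2*t**2*cos(3*t)/3 + 4*t*sin(3*t)/9 + 4*cos(3*t)/27.
Answer: -2*t**2*cos(3*t)/3 + 4*t*sin(3*t)/9 + 4*cos(3*t)/27.


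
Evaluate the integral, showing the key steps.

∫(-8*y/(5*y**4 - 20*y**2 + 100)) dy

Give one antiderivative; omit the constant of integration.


Step 1. Substitute u = y**2 - 2, turning ∫(-8*y/(5*y**4 - 20*y**2 + 100)) dy into ∫(-4/(5*(u**2 + 16))) du: now ∫(-4/(5*(u**2 + 16))) du.
Step 2. Evaluate the standard form: now -atan(u/4)/5.
Step 3. Substitute back u = y**2 - 2: now -atan(y**2/4 - 1/2)/5.
Answer: -atan(y**2/4 - 1/2)/5.


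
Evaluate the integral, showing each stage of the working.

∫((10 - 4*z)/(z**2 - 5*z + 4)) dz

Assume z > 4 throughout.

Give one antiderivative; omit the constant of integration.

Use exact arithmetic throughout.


Step 1. Decompose ∫((10 - 4*z)/(z**2 - 5*z + 4)) dz by partial fractions, (10 - 4*z)/(z**2 - 5*z + 4) = -2/(z - 1) - 2/(z - 4): now ∫(-2/(z - 4)) dz + ∫(-2/(z - 1)) dz.
Step 2. Evaluate the standard form [assuming z > 1]: now -2*log(z - 1) + ∫(-2/(z - 4)) dz.
Step 3. Evaluate the standard form [assuming z > 4]: now -2*log(z - 4) - 2*log(z - 1).
Answer: -2*log(z - 4) - 2*log(z - 1).


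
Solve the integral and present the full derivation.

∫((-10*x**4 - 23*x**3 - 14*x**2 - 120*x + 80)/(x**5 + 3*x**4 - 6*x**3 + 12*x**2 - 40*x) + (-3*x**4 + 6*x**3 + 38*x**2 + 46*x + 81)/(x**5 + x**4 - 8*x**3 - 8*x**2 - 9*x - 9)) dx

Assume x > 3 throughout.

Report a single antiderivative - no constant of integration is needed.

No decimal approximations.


Step 1. Rewrite: now ∫((-10*x**4 - 23*x**3 - 14*x**2 - 120*x + 80)/(x**5 + 3*x**4 - 6*x**3 + 12*x**2 - 40*x)) dx + ∫((-3*x**4 + 6*x**3 + 38*x**2 + 46*x + 81)/(x**5 + x**4 - 8*x**3 - 8*x**2 - 9*x - 9)) dx.
Step 2. Decompose ∫((-10*x**4 - 23*x**3 - 14*x**2 - 120*x + 80)/(x**5 + 3*x**4 - 6*x**3 + 12*x**2 - 40*x)) dx by partial fractions, (-10*x**4 - 23*x**3 - 14*x**2 - 120*x + 80)/(x**5 + 3*x**4 - 6*x**3 + 12*x**2 - 40*x) = 2/(x**2 + 4) - 3/(x + 5) - 5/(x - 2) - 2/x: now ∫(-2/x) dx + ∫((-3*x**4 + 6*x**3 + 38*x**2 + 46*x + 81)/(x**5 + x**4 - 8*x**3 - 8*x**2 - 9*x - 9)) dx + ∫(-5/(x - 2)) dx + ∫(-3/(x + 5)) dx + ∫(2/(x**2 + 4)) dx.
Step 3. Evaluate the standard form [assuming x > -5]: now -3*log(x + 5) + ∫(-2/x) dx + ∫((-3*x**4 + 6*x**3 + 38*x**2 + 46*x + 81)/(x**5 + x**4 - 8*x**3 - 8*x**2 - 9*x - 9)) dx + ∫(-5/(x - 2)) dx + ∫(2/(x**2 + 4)) dx.
Step 4. Evaluate the standard form [assuming x > 2]: now -5*log(x - 2) - 3*log(x + 5) + ∫(-2/x) dx + ∫((-3*x**4 + 6*x**3 + 38*x**2 + 46*x + 81)/(x**5 + x**4 - 8*x**3 - 8*x**2 - 9*x - 9)) dx + ∫(2/(x**2 + 4)) dx.
Step 5. Evaluate the standard form [assuming x > 0]: now -2*log(x) - 5*log(x - 2) - 3*log(x + 5) + ∫((-3*x**4 + 6*x**3 + 38*x**2 + 46*x + 81)/(x**5 + x**4 - 8*x**3 - 8*x**2 - 9*x - 9)) dx + ∫(2/(x**2 + 4)) dx.
Step 6. Evaluate the standard form: now -2*log(x) - 5*log(x - 2) - 3*log(x + 5) + atan(x/2) + ∫((-3*x**4 + 6*x**3 + 38*x**2 + 46*x + 81)/(x**5 + x**4 - 8*x**3 - 8*x**2 - 9*x - 9)) dx.
Step 7. Decompose ∫((-3*x**4 + 6*x**3 + 38*x**2 + 46*x + 81)/(x**5 + x**4 - 8*x**3 - 8*x**2 - 9*x - 9)) dx by partial fractions, (-3*x**4 + 6*x**3 + 38*x**2 + 46*x + 81)/(x**5 + x**4 - 8*x**3 - 8*x**2 - 9*x - 9) = -4/(x**2 + 1) - 1/(x + 3) - 4/(x + 1) + 2/(x - 3): now -2*log(x) - 5*log(x - 2) - 3*log(x + 5) + atan(x/2) + ∫(2/(x - 3)) dx + ∫(-4/(x + 1)) dx + ∫(-1/(x + 3)) dx + ∫(-4/(x**2 + 1)) dx.
Step 8. Evaluate the standard form [assuming x > 3]: now -2*log(x) + 2*log(x - 3) - 5*log(x - 2) - 3*log(x + 5) + atan(x/2) + ∫(-4/(x + 1)) dx + ∫(-1/(x + 3)) dx + ∫(-4/(x**2 + 1)) dx.
Step 9. Evaluate the standard form [assuming x > -1]: now -2*log(x) + 2*log(x - 3) - 5*log(x - 2) - 4*log(x + 1) - 3*log(x + 5) + atan(x/2) + ∫(-1/(x + 3)) dx + ∫(-4/(x**2 + 1)) dx.
Step 10. Evaluate the standard form [assuming x > -3]: now -2*log(x) + 2*log(x - 3) - 5*log(x - 2) - 4*log(x + 1) - log(x + 3) - 3*log(x + 5) + atan(x/2) + ∫(-4/(x**2 + 1)) dx.
Step 11. Evaluate the standard form: now -2*log(x) + 2*log(x - 3) - 5*log(x - 2) - 4*log(x + 1) - log(x + 3) - 3*log(x + 5) + atan(x/2) - 4*atan(x).
Answer: -2*log(x) + 2*log(x - 3) - 5*log(x - 2) - 4*log(x + 1) - log(x + 3) - 3*log(x + 5) + atan(x/2) - 4*atan(x).


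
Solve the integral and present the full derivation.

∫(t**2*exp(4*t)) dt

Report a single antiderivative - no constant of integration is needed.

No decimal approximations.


Step 1. Integrate ∫(t**2*exp(4*t)) dt by parts with u = t**2, dv = (exp(4*t)) dt, so v = exp(4*t)/4: now t**2*exp(4*t)/4 + ∫(-t*exp(4*t)/2) dt.
Step 2. Integrate ∫(-t*exp(4*t)/2) dt by parts with u = t, dv = (-exp(4*t)/2) dt, so v = -exp(4*t)/8: now t**2*exp(4*t)/4 - t*exp(4*t)/8 + ∫(exp(4*t)/8) dt.
Step 3. Evaluate the standard form: now t**2*exp(4*t)/4 - t*exp(4*t)/8 + exp(4*t)/32.
Answer: t**2*exp(4*t)/4 - t*exp(4*t)/8 + exp(4*t)/32.


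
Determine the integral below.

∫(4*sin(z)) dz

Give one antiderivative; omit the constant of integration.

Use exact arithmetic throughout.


Answer: -4*cos(z).


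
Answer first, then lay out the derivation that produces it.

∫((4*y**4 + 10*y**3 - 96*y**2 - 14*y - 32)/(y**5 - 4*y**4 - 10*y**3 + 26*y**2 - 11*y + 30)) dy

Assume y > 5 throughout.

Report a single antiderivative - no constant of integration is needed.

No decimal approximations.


The answer is 2*log(y - 5) + 4*log(y - 2) - 2*log(y + 3) + 2*atan(y).
Step 1. Decompose ∫((4*y**4 + 10*y**3 - 96*y**2 - 14*y - 32)/(y**5 - 4*y**4 - 10*y**3 + 26*y**2 - 11*y + 30)) dy by partial fractions, (4*y**4 + 10*y**3 - 96*y**2 - 14*y - 32)/(y**5 - 4*y**4 - 10*y**3 + 26*y**2 - 11*y + 30) = 2/(y**2 + 1) - 2/(y + 3) + 4/(y - 2) + 2/(y - 5): now ∫(2/(y - 5)) dy + ∫(4/(y - 2)) dy + ∫(-2/(y + 3)) dy + ∫(2/(y**2 + 1)) dy.
Step 2. Evaluate the standard form [assuming y > -3]: now -2*log(y + 3) + ∫(2/(y - 5)) dy + ∫(4/(y - 2)) dy + ∫(2/(y**2 + 1)) dy.
Step 3. Evaluate the standard form [assuming y > 5]: now 2*log(y - 5) - 2*log(y + 3) + ∫(4/(y - 2)) dy + ∫(2/(y**2 + 1)) dy.
Step 4. Evaluate the standard form [assuming y > 2]: now 2*log(y - 5) + 4*log(y - 2) - 2*log(y + 3) + ∫(2/(y**2 + 1)) dy.
Step 5. Evaluate the standard form: now 2*log(y - 5) + 4*log(y - 2) - 2*log(y + 3) + 2*atan(y).
Answer: 2*log(y - 5) + 4*log(y - 2) - 2*log(y + 3) + 2*atan(y).


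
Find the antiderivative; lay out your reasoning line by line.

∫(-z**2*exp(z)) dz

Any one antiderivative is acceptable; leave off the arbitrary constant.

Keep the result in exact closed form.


Step 1. Integrate ∫(-z**2*exp(z)) dz by parts with u = z**2, dv = (-exp(z)) dz, so v = -exp(z): now -z**2*exp(z) + ∫(2*z*exp(z)) dz.
Step 2. Integrate ∫(2*z*exp(z)) dz by parts with u = z, dv = (2*exp(z)) dz, so v = 2*exp(z): now -z**2*exp(z) + 2*z*exp(z) + ∫(-2*exp(z)) dz.
Step 3. Evaluate the standard form: now -z**2*exp(z) + 2*z*exp(z) - 2*exp(z).
Answer: -z**2*exp(z) + 2*z*exp(z) - 2*exp(z).


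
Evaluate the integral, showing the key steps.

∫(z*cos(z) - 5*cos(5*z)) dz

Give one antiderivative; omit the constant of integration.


Step 1. Rewrite: now ∫(z*cos(z)) dz + ∫(-5*cos(5*z)) dz.
Step 2. Integrate ∫(z*cos(z)) dz by parts with u = z, dv = (cos(z)) dz, so v = sin(z): now z*sin(z) + ∫(-sin(z)) dz + ∫(-5*cos(5*z)) dz.
Step 3. Evaluate the standard form: now z*sin(z) + cos(z) + ∫(-5*cos(5*z)) dz.
Step 4. Evaluate the standard form: now z*sin(z) - sin(5*z) + cos(z).
Answer: z*sin(z) - sin(5*z) + cos(z).


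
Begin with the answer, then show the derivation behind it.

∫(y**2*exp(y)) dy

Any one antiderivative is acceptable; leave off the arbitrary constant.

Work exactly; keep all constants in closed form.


The answer is y**2*exp(y) - 2*y*exp(y) + 2*exp(y).
Step 1. Integrate ∫(y**2*exp(y)) dy by parts with u = y**2, dv = (exp(y)) dy, so v = exp(y): now y**2*exp(y) + ∫(-2*y*exp(y)) dy.
Step 2. Integrate ∫(-2*y*exp(y)) dy by parts with u = y, dv = (-2*exp(y)) dy, so v = -2*exp(y): now y**2*exp(y) - 2*y*exp(y) + ∫(2*exp(y)) dy.
Step 3. Evaluate the standard form: now y**2*exp(y) - 2*y*exp(y) + 2*exp(y).
Answer: y**2*exp(y) - 2*y*exp(y) + 2*exp(y).


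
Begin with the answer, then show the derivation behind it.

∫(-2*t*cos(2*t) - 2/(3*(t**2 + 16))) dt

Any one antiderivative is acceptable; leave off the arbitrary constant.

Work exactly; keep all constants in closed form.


The answer is -t*sin(2*t) - cos(2*t)/2 - atan(t/4)/6.
Step 1. Rewrite: now ∫(-2*t*cos(2*t)) dt + ∫(-2/(3*(t**2 + 16))) dt.
Step 2. Evaluate the standard form: now -atan(t/4)/6 + ∫(-2*t*cos(2*t)) dt.
Step 3. Integrate ∫(-2*t*cos(2*t)) dt by parts with u = t, dv = (-2*cos(2*t)) dt, so v = -sin(2*t): now -t*sin(2*t) - atan(t/4)/6 + ∫(sin(2*t)) dt.
Step 4. Evaluate the standard form: now -t*sin(2*t) - cos(2*t)/2 - atan(t/4)/6.
Answer: -t*sin(2*t) - cos(2*t)/2 - atan(t/4)/6.


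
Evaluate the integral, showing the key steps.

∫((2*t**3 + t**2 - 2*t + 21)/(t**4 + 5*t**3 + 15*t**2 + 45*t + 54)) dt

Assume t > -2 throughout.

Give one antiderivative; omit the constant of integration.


Step 1. Decompose ∫((2*t**3 + t**2 - 2*t + 21)/(t**4 + 5*t**3 + 15*t**2 + 45*t + 54)) dt by partial fractions, (2*t**3 + t**2 - 2*t + 21)/(t**4 + 5*t**3 + 15*t**2 + 45*t + 54) = -4/(t**2 + 9) + 1/(t + 3) + 1/(t + 2): now ∫(1/(t + 2)) dt + ∫(1/(t + 3)) dt + ∫(-4/(t**2 + 9)) dt.
Step 2. Evaluate the standard form [assuming t > -3]: now log(t + 3) + ∫(1/(t + 2)) dt + ∫(-4/(t**2 + 9)) dt.
Step 3. Evaluate the standard form [assuming t > -2]: now log(t + 2) + log(t + 3) + ∫(-4/(t**2 + 9)) dt.
Step 4. Evaluate the standard form: now log(t + 2) + log(t + 3) - 4*atan(t/3)/3.
Answer: log(t + 2) + log(t + 3) - 4*atan(t/3)/3.


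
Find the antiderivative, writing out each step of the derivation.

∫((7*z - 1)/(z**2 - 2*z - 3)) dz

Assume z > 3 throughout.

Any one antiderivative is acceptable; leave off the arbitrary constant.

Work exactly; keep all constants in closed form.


Step 1. Decompose ∫((7*z - 1)/(z**2 - 2*z - 3)) dz by partial fractions, (7*z - 1)/(z**2 - 2*z - 3) = 2/(z + 1) + 5/(z - 3): now ∫(5/(z - 3)) dz + ∫(2/(z + 1)) dz.
Step 2. Evaluate the standard form [assuming z > -1]: now 2*log(z + 1) + ∫(5/(z - 3)) dz.
Step 3. Evaluate the standard form [assuming z > 3]: now 5*log(z - 3) + 2*log(z + 1).
Answer: 5*log(z - 3) + 2*log(z + 1).


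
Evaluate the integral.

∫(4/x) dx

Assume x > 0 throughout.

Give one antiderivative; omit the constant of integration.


Answer: 4*log(x).


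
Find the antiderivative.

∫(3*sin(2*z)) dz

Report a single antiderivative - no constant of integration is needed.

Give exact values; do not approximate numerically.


Answer: -3*cos(2*z)/2.


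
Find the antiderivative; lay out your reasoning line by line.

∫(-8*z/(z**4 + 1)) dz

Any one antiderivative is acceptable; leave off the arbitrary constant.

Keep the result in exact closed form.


Step 1. Substitute u = z**2, turning ∫(-8*z/(z**4 + 1)) dz into ∫(-4/(u**2 + 1)) du: now ∫(-4/(u**2 + 1)) du.
Step 2. Evaluate the standard form: now -4*atan(u).
Step 3. Substitute back u = z**2: now -4*atan(z**2).
Answer: -4*atan(z**2).


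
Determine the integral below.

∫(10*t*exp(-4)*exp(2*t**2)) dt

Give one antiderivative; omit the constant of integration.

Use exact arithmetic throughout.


Answer: 5*exp(2*t**2 - 4)/2.


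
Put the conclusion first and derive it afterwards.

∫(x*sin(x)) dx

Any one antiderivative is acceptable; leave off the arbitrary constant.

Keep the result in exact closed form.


The answer is -x*cos(x) + sin(x).
Step 1. Integrate ∫(x*sin(x)) dx by parts with u = x, dv = (sin(x)) dx, so v = -cos(x): now -x*cos(x) + ∫(cos(x)) dx.
Step 2. Evaluate the standard form: now -x*cos(x) + sin(x).
Answer: -x*cos(x) + sin(x).


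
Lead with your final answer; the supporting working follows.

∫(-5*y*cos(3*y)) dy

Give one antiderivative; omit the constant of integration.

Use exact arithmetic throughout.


The answer is -5*y*sin(3*y)/3 - 5*cos(3*y)/9.
Step 1. Integrate ∫(-5*y*cos(3*y)) dy by parts with u = y, dv = (-5*cos(3*y)) dy, so v = -5*sin(3*y)/3: now -5*y*sin(3*y)/3 + ∫(5*sin(3*y)/3) dy.
Step 2. Evaluate the standard form: now -5*y*sin(3*y)/3 - 5*cos(3*y)/9.
Answer: -5*y*sin(3*y)/3 - 5*cos(3*y)/9.


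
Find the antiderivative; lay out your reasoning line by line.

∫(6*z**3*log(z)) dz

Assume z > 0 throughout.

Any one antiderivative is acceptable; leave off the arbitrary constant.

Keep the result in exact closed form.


Step 1. Integrate ∫(6*z**3*log(z)) dz by parts with u = log(z), dv = (6*z**3) dz, so v = 3*z**4/2 [assuming z > 0]: now 3*z**4*log(z)/2 + ∫(-3*z**3/2) dz.
Step 2. Evaluate the standard form: now 3*z**4*log(z)/2 - 3*z**4/8.
Answer: 3*z**4*log(z)/2 - 3*z**4/8.


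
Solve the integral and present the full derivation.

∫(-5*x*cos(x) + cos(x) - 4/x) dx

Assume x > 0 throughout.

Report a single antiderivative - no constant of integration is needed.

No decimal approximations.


Step 1. Rewrite: now ∫(-4/x) dx + ∫(-5*x*cos(x)) dx + ∫(cos(x)) dx.
Step 2. Evaluate the standard form [assuming x > 0]: now -4*log(x) + ∫(-5*x*cos(x)) dx + ∫(cos(x)) dx.
Step 3. Integrate ∫(-5*x*cos(x)) dx by parts with u = x, dv = (-5*cos(x)) dx, so v = -5*sin(x): now -5*x*sin(x) - 4*log(x) + ∫(5*sin(x)) dx + ∫(cos(x)) dx.
Step 4. Evaluate the standard form: now -5*x*sin(x) - 4*log(x) - 5*cos(x) + ∫(cos(x)) dx.
Step 5. Evaluate the standard form: now -5*x*sin(x) - 4*log(x) + sin(x) - 5*cos(x).
Answer: -5*x*sin(x) - 4*log(x) + sin(x) - 5*cos(x).


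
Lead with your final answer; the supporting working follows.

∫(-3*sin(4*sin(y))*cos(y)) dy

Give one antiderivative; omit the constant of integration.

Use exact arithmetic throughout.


The answer is 3*cos(4*sin(y))/4.
Step 1. Substitute u = sin(y), turning ∫(-3*sin(4*sin(y))*cos(y)) dy into ∫(-3*sin(4*u)) du: now ∫(-3*sin(4*u)) du.
Step 2. Evaluate the standard form: now 3*cos(4*u)/4.
Step 3. Substitute back u = sin(y): now 3*cos(4*sin(y))/4.
Answer: 3*cos(4*sin(y))/4.


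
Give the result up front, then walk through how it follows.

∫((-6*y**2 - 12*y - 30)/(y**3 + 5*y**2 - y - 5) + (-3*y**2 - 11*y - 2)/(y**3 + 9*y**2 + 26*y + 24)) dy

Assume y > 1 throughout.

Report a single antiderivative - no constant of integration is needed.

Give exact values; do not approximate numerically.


The answer is -4*log(y - 1) + 3*log(y + 1) + 4*log(y + 2) - 4*log(y + 3) - 3*log(y + 4) - 5*log(y + 5).
Step 1. Rewrite: now ∫((-6*y**2 - 12*y - 30)/(y**3 + 5*y**2 - y - 5)) dy + ∫((-3*y**2 - 11*y - 2)/(y**3 + 9*y**2 + 26*y + 24)) dy.
Step 2. Decompose ∫((-3*y**2 - 11*y - 2)/(y**3 + 9*y**2 + 26*y + 24)) dy by partial fractions, (-3*y**2 - 11*y - 2)/(y**3 + 9*y**2 + 26*y + 24) = -3/(y + 4) - 4/(y + 3) + 4/(y + 2): now ∫((-6*y**2 - 12*y - 30)/(y**3 + 5*y**2 - y - 5)) dy + ∫(4/(y + 2)) dy + ∫(-4/(y + 3)) dy + ∫(-3/(y + 4)) dy.
Step 3. Evaluate the standard form [assuming y > -2]: now 4*log(y + 2) + ∫((-6*y**2 - 12*y - 30)/(y**3 + 5*y**2 - y - 5)) dy + ∫(-4/(y + 3)) dy + ∫(-3/(y + 4)) dy.
Step 4. Evaluate the standard form [assuming y > -3]: now 4*log(y + 2) - 4*log(y + 3) + ∫((-6*y**2 - 12*y - 30)/(y**3 + 5*y**2 - y - 5)) dy + ∫(-3/(y + 4)) dy.
Step 5. Evaluate the standard form [assuming y > -4]: now 4*log(y + 2) - 4*log(y + 3) - 3*log(y + 4) + ∫((-6*y**2 - 12*y - 30)/(y**3 + 5*y**2 - y - 5)) dy.
Step 6. Decompose ∫((-6*y**2 - 12*y - 30)/(y**3 + 5*y**2 - y - 5)) dy by partial fractions, (-6*y**2 - 12*y - 30)/(y**3 + 5*y**2 - y - 5) = -5/(y + 5) + 3/(y + 1) - 4/(y - 1): now 4*log(y + 2) - 4*log(y + 3) - 3*log(y + 4) + ∫(-4/(y - 1)) dy + ∫(3/(y + 1)) dy + ∫(-5/(y + 5)) dy.
Step 7. Evaluate the standard form [assuming y > 1]: now -4*log(y - 1) + 4*log(y + 2) - 4*log(y + 3) - 3*log(y + 4) + ∫(3/(y + 1)) dy + ∫(-5/(y + 5)) dy.
Step 8. Evaluate the standard form [assuming y > -5]: now -4*log(y - 1) + 4*log(y + 2) - 4*log(y + 3) - 3*log(y + 4) - 5*log(y + 5) + ∫(3/(y + 1)) dy.
Step 9. Evaluate the standard form [assuming y > -1]: now -4*log(y - 1) + 3*log(y + 1) + 4*log(y + 2) - 4*log(y + 3) - 3*log(y + 4) - 5*log(y + 5).
Answer: -4*log(y - 1) + 3*log(y + 1) + 4*log(y + 2) - 4*log(y + 3) - 3*log(y + 4) - 5*log(y + 5).


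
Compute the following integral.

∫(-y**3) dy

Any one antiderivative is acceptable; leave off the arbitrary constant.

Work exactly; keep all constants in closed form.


Answer: -y**4/4.


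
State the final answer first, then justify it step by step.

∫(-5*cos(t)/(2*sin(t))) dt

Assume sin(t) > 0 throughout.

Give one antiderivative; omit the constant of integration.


The answer is -5*log(sin(t))/2.
Step 1. Substitute u = sin(t), turning ∫(-5*cos(t)/(2*sin(t))) dt into ∫(-5/(2*u)) du: now ∫(-5/(2*u)) du.
Step 2. Evaluate the standard form [assuming u > 0]: now -5*log(u)/2.
Step 3. Substitute back u = sin(t): now -5*log(sin(t))/2.
Answer: -5*log(sin(t))/2.


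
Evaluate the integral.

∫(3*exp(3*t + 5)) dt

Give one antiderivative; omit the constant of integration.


Answer: exp(3*t + 5).


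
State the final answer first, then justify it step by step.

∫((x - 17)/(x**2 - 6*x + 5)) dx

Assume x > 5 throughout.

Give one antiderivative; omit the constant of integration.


The answer is -3*log(x - 5) + 4*log(x - 1).
Step 1. Decompose ∫((x - 17)/(x**2 - 6*x + 5)) dx by partial fractions, (x - 17)/(x**2 - 6*x + 5) = 4/(x - 1) - 3/(x - 5): now ∫(-3/(x - 5)) dx + ∫(4/(x - 1)) dx.
Step 2. Evaluate the standard form [assuming x > 5]: now -3*log(x - 5) + ∫(4/(x - 1)) dx.
Step 3. Evaluate the standard form [assuming x > 1]: now -3*log(x - 5) + 4*log(x - 1).
Answer: -3*log(x - 5) + 4*log(x - 1).


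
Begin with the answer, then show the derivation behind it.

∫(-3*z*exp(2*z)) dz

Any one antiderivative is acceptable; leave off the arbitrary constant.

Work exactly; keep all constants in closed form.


The answer is -3*z*exp(2*z)/2 + 3*exp(2*z)/4.
Step 1. Integrate ∫(-3*z*exp(2*z)) dz by parts with u = z, dv = (-3*exp(2*z)) dz, so v = -3*exp(2*z)/2: now -3*z*exp(2*z)/2 + ∫(3*exp(2*z)/2) dz.
Step 2. Evaluate the standard form: now -3*z*exp(2*z)/2 + 3*exp(2*z)/4.
Answer: -3*z*exp(2*z)/2 + 3*exp(2*z)/4.


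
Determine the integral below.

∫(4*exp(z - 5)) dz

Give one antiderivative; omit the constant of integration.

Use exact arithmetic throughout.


Answer: 4*exp(z - 5).


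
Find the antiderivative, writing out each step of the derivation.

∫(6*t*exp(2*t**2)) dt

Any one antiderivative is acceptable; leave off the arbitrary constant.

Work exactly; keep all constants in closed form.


Step 1. Substitute u = t**2, turning ∫(6*t*exp(2*t**2)) dt into ∫(3*exp(2*u)) du: now ∫(3*exp(2*u)) du.
Step 2. Evaluate the standard form: now 3*exp(2*u)/2.
Step 3. Substitute back u = t**2: now 3*exp(2*t**2)/2.
Answer: 3*exp(2*t**2)/2.


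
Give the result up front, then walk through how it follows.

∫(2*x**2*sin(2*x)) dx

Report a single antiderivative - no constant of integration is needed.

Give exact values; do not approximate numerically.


The answer is -x**2*cos(2*x) + x*sin(2*x) + cos(2*x)/2.
Step 1. Integrate ∫(2*x**2*sin(2*x)) dx by parts with u = x**2, dv = (2*sin(2*x)) dx, so v = -cos(2*x): now -x**2*cos(2*x) + ∫(2*x*cos(2*x)) dx.
Step 2. Integrate ∫(2*x*cos(2*x)) dx by parts with u = x, dv = (2*cos(2*x)) dx, so v = sin(2*x): now -x**2*cos(2*x) + x*sin(2*x) + ∫(-sin(2*x)) dx.
Step 3. Evaluate the standard form: now -x**2*cos(2*x) + x*sin(2*x) + cos(2*x)/2.
Answer: -x**2*cos(2*x) + x*sin(2*x) + cos(2*x)/2.


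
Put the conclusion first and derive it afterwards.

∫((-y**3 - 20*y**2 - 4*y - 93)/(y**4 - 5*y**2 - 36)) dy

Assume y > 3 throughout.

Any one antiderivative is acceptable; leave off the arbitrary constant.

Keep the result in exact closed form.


The answer is -4*log(y - 3) + 3*log(y + 3) + atan(y/2)/2.
Step 1. Decompose ∫((-y**3 - 20*y**2 - 4*y - 93)/(y**4 - 5*y**2 - 36)) dy by partial fractions, (-y**3 - 20*y**2 - 4*y - 93)/(y**4 - 5*y**2 - 36) = 1/(y**2 + 4) + 3/(y + 3) - 4/(y - 3): now ∫(-4/(y - 3)) dy + ∫(3/(y + 3)) dy + ∫(1/(y**2 + 4)) dy.
Step 2. Evaluate the standard form [assuming y > -3]: now 3*log(y + 3) + ∫(-4/(y - 3)) dy + ∫(1/(y**2 + 4)) dy.
Step 3. Evaluate the standard form [assuming y > 3]: now -4*log(y - 3) + 3*log(y + 3) + ∫(1/(y**2 + 4)) dy.
Step 4. Evaluate the standard form: now -4*log(y - 3) + 3*log(y + 3) + atan(y/2)/2.
Answer: -4*log(y - 3) + 3*log(y + 3) + atan(y/2)/2.


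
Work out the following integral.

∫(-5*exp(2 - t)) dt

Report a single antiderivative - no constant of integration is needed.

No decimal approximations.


Answer: 5*exp(2 - t).


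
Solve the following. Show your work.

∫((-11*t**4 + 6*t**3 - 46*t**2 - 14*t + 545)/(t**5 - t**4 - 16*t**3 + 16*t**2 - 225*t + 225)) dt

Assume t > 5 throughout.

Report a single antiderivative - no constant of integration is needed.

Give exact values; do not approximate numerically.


Step 1. Decompose ∫((-11*t**4 + 6*t**3 - 46*t**2 - 14*t + 545)/(t**5 - t**4 - 16*t**3 + 16*t**2 - 225*t + 225)) dt by partial fractions, (-11*t**4 + 6*t**3 - 46*t**2 - 14*t + 545)/(t**5 - t**4 - 16*t**3 + 16*t**2 - 225*t + 225) = 2/(t**2 + 9) - 4/(t + 5) - 2/(t - 1) - 5/(t - 5): now ∫(-5/(t - 5)) dt + ∫(-2/(t - 1)) dt + ∫(-4/(t + 5)) dt + ∫(2/(t**2 + 9)) dt.
Step 2. Evaluate the standard form [assuming t > -5]: now -4*log(t + 5) + ∫(-5/(t - 5)) dt + ∫(-2/(t - 1)) dt + ∫(2/(t**2 + 9)) dt.
Step 3. Evaluate the standard form [assuming t > 5]: now -5*log(t - 5) - 4*log(t + 5) + ∫(-2/(t - 1)) dt + ∫(2/(t**2 + 9)) dt.
Step 4. Evaluate the standard form [assuming t > 1]: now -5*log(t - 5) - 2*log(t - 1) - 4*log(t + 5) + ∫(2/(t**2 + 9)) dt.
Step 5. Evaluate the standard form: now -5*log(t - 5) - 2*log(t - 1) - 4*log(t + 5) + 2*atan(t/3)/3.
Answer: -5*log(t - 5) - 2*log(t - 1) - 4*log(t + 5) + 2*atan(t/3)/3.


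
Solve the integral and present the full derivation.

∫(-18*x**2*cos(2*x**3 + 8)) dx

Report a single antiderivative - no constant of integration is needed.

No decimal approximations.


Step 1. Substitute u = x**3 + 4, turning ∫(-18*x**2*cos(2*x**3 + 8)) dx into ∫(-6*cos(2*u)) du: now ∫(-6*cos(2*u)) du.
Step 2. Evaluate the standard form: now -3*sin(2*u).
Step 3. Substitute back u = x**3 + 4: now -3*sin(2*x**3 + 8).
Answer: -3*sin(2*x**3 + 8).


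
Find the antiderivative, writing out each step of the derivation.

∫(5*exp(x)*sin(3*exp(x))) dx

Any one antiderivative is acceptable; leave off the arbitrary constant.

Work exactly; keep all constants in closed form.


Step 1. Substitute u = exp(x), turning ∫(5*exp(x)*sin(3*exp(x))) dx into ∫(5*sin(3*u)) du: now ∫(5*sin(3*u)) du.
Step 2. Evaluate the standard form: now -5*cos(3*u)/3.
Step 3. Substitute back u = exp(x): now -5*cos(3*exp(x))/3.
Answer: -5*cos(3*exp(x))/3.


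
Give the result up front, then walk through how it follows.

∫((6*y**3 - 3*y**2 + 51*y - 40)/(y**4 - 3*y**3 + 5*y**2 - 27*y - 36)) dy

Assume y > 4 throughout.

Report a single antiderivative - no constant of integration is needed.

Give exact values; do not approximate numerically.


The answer is 4*log(y - 4) + 2*log(y + 1) + atan(y/3)/3.
Step 1. Decompose ∫((6*y**3 - 3*y**2 + 51*y - 40)/(y**4 - 3*y**3 + 5*y**2 - 27*y - 36)) dy by partial fractions, (6*y**3 - 3*y**2 + 51*y - 40)/(y**4 - 3*y**3 + 5*y**2 - 27*y - 36) = 1/(y**2 + 9) + 2/(y + 1) + 4/(y - 4): now ∫(4/(y - 4)) dy + ∫(2/(y + 1)) dy + ∫(1/(y**2 + 9)) dy.
Step 2. Evaluate the standard form [assuming y > -1]: now 2*log(y + 1) + ∫(4/(y - 4)) dy + ∫(1/(y**2 + 9)) dy.
Step 3. Evaluate the standard form [assuming y > 4]: now 4*log(y - 4) + 2*log(y + 1) + ∫(1/(y**2 + 9)) dy.
Step 4. Evaluate the standard form: now 4*log(y - 4) + 2*log(y + 1) + atan(y/3)/3.
Answer: 4*log(y - 4) + 2*log(y + 1) + atan(y/3)/3.


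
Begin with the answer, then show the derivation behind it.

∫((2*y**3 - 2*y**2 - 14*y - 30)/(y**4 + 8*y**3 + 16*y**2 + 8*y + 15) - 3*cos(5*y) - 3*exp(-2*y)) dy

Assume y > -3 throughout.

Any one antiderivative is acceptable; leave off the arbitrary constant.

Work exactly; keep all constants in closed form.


The answer is -3*log(y + 3) + 5*log(y + 5) - 3*sin(5*y)/5 - 2*atan(y) + 3*exp(-2*y)/2.
Step 1. Rewrite: now ∫((2*y**3 - 2*y**2 - 14*y - 30)/(y**4 + 8*y**3 + 16*y**2 + 8*y + 15)) dy + ∫(-3*exp(-2*y)) dy + ∫(-3*cos(5*y)) dy.
Step 2. Decompose ∫((2*y**3 - 2*y**2 - 14*y - 30)/(y**4 + 8*y**3 + 16*y**2 + 8*y + 15)) dy by partial fractions, (2*y**3 - 2*y**2 - 14*y - 30)/(y**4 + 8*y**3 + 16*y**2 + 8*y + 15) = -2/(y**2 + 1) + 5/(y + 5) - 3/(y + 3): now ∫(-3/(y + 3)) dy + ∫(5/(y + 5)) dy + ∫(-2/(y**2 + 1)) dy + ∫(-3*exp(-2*y)) dy + ∫(-3*cos(5*y)) dy.
Step 3. Evaluate the standard form [assuming y > -5]: now 5*log(y + 5) + ∫(-3/(y + 3)) dy + ∫(-2/(y**2 + 1)) dy + ∫(-3*exp(-2*y)) dy + ∫(-3*cos(5*y)) dy.
Step 4. Evaluate the standard form [assuming y > -3]: now -3*log(y + 3) + 5*log(y + 5) + ∫(-2/(y**2 + 1)) dy + ∫(-3*exp(-2*y)) dy + ∫(-3*cos(5*y)) dy.
Step 5. Evaluate the standard form: now -3*log(y + 3) + 5*log(y + 5) - 2*atan(y) + ∫(-3*exp(-2*y)) dy + ∫(-3*cos(5*y)) dy.
Step 6. Evaluate the standard form: now -3*log(y + 3) + 5*log(y + 5) - 2*atan(y) + ∫(-3*cos(5*y)) dy + 3*exp(-2*y)/2.
Step 7. Evaluate the standard form: now -3*log(y + 3) + 5*log(y + 5) - 3*sin(5*y)/5 - 2*atan(y) + 3*exp(-2*y)/2.
Answer: -3*log(y + 3) + 5*log(y + 5) - 3*sin(5*y)/5 - 2*atan(y) + 3*exp(-2*y)/2.


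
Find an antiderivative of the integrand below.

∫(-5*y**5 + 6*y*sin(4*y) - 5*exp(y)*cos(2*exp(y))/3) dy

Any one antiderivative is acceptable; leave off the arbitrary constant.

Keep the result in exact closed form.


Answer: -5*y**6/6 - 3*y*cos(4*y)/2 + 3*sin(4*y)/8 - 5*sin(2*exp(y))/6.


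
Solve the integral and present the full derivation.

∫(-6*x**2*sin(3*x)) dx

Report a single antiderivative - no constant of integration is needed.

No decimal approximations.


Step 1. Integrate ∫(-6*x**2*sin(3*x)) dx by parts with u = x**2, dv = (-6*sin(3*x)) dx, so v = 2*cos(3*x): now 2*x**2*cos(3*x) + ∫(-4*x*cos(3*x)) dx.
Step 2. Integrate ∫(-4*x*cos(3*x)) dx by parts with u = x, dv = (-4*cos(3*x)) dx, so v = -4*sin(3*x)/3: now 2*x**2*cos(3*x) - 4*x*sin(3*x)/3 + ∫(4*sin(3*x)/3) dx.
Step 3. Evaluate the standard form: now 2*x**2*cos(3*x) - 4*x*sin(3*x)/3 - 4*cos(3*x)/9.
Answer: 2*x**2*cos(3*x) - 4*x*sin(3*x)/3 - 4*cos(3*x)/9.


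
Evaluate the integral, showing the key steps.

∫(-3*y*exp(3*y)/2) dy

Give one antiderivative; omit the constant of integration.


Step 1. Integrate ∫(-3*y*exp(3*y)/2) dy by parts with u = y, dv = (-3*exp(3*y)/2) dy, so v = -exp(3*y)/2: now -y*exp(3*y)/2 + ∫(exp(3*y)/2) dy.
Step 2. Evaluate the standard form: now -y*exp(3*y)/2 + exp(3*y)/6.
Answer: -y*exp(3*y)/2 + exp(3*y)/6.


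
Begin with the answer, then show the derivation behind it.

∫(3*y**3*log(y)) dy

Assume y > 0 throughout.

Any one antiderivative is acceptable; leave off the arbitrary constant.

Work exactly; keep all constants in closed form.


The answer is 3*y**4*log(y)/4 - 3*y**4/16.
Step 1. Integrate ∫(3*y**3*log(y)) dy by parts with u = log(y), dv = (3*y**3) dy, so v = 3*y**4/4 [assuming y > 0]: now 3*y**4*log(y)/4 + ∫(-3*y**3/4) dy.
Step 2. Evaluate the standard form: now 3*y**4*log(y)/4 - 3*y**4/16.
Answer: 3*y**4*log(y)/4 - 3*y**4/16.


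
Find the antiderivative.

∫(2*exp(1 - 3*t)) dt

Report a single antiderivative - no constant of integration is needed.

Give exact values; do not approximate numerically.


Answer: -2*exp(1 - 3*t)/3.


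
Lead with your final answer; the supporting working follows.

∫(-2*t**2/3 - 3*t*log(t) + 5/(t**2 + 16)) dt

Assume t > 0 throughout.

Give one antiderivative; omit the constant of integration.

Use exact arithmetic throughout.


The answer is -2*t**3/9 - 3*t**2*log(t)/2 + 3*t**2/4 + 5*atan(t/4)/4.
Step 1. Rewrite: now ∫(-2*t**2/3) dt + ∫(-3*t*log(t)) dt + ∫(5/(t**2 + 16)) dt.
Step 2. Evaluate the standard form: now -2*t**3/9 + ∫(-3*t*log(t)) dt + ∫(5/(t**2 + 16)) dt.
Step 3. Evaluate the standard form: now -2*t**3/9 + 5*atan(t/4)/4 + ∫(-3*t*log(t)) dt.
Step 4. Integrate ∫(-3*t*log(t)) dt by parts with u = log(t), dv = (-3*t) dt, so v = -3*t**2/2 [assuming t > 0]: now -2*t**3/9 - 3*t**2*log(t)/2 + 5*atan(t/4)/4 + ∫(3*t/2) dt.
Step 5. Evaluate the standard form: now -2*t**3/9 - 3*t**2*log(t)/2 + 3*t**2/4 + 5*atan(t/4)/4.
Answer: -2*t**3/9 - 3*t**2*log(t)/2 + 3*t**2/4 + 5*atan(t/4)/4.


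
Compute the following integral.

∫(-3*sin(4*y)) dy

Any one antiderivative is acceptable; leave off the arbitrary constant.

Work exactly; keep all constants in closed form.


Answer: 3*cos(4*y)/4.


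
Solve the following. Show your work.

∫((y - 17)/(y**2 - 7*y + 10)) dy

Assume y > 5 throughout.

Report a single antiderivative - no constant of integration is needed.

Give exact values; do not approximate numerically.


Step 1. Decompose ∫((y - 17)/(y**2 - 7*y + 10)) dy by partial fractions, (y - 17)/(y**2 - 7*y + 10) = 5/(y - 2) - 4/(y - 5): now ∫(-4/(y - 5)) dy + ∫(5/(y - 2)) dy.
Step 2. Evaluate the standard form [assuming y > 5]: now -4*log(y - 5) + ∫(5/(y - 2)) dy.
Step 3. Evaluate the standard form [assuming y > 2]: now -4*log(y - 5) + 5*log(y - 2).
Answer: -4*log(y - 5) + 5*log(y - 2).


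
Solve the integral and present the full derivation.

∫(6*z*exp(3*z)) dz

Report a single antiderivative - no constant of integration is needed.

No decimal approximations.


Step 1. Integrate ∫(6*z*exp(3*z)) dz by parts with u = z, dv = (6*exp(3*z)) dz, so v = 2*exp(3*z): now 2*z*exp(3*z) + ∫(-2*exp(3*z)) dz.
Step 2. Evaluate the standard form: now 2*z*exp(3*z) - 2*exp(3*z)/3.
Answer: 2*z*exp(3*z) - 2*exp(3*z)/3.


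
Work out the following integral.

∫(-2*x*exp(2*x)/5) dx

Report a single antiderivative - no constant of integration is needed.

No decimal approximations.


Answer: -x*exp(2*x)/5 + exp(2*x)/10.


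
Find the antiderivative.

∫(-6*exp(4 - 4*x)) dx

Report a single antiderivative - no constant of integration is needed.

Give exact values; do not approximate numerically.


Answer: 3*exp(4 - 4*x)/2.


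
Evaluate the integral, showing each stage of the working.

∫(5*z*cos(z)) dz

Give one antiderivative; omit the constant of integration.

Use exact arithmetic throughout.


Step 1. Integrate ∫(5*z*cos(z)) dz by parts with u = z, dv = (5*cos(z)) dz, so v = 5*sin(z): now 5*z*sin(z) + ∫(-5*sin(z)) dz.
Step 2. Evaluate the standard form: now 5*z*sin(z) + 5*cos(z).
Answer: 5*z*sin(z) + 5*cos(z).


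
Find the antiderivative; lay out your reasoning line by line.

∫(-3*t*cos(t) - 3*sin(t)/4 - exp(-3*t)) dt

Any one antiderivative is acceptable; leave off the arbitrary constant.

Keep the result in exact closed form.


Step 1. Rewrite: now ∫(-3*t*cos(t)) dt + ∫(-exp(-3*t)) dt + ∫(-3*sin(t)/4) dt.
Step 2. Evaluate the standard form: now ∫(-3*t*cos(t)) dt + ∫(-3*sin(t)/4) dt + exp(-3*t)/3.
Step 3. Evaluate the standard form: now 3*cos(t)/4 + ∫(-3*t*cos(t)) dt + exp(-3*t)/3.
Step 4. Integrate ∫(-3*t*cos(t)) dt by parts with u = t, dv = (-3*cos(t)) dt, so v = -3*sin(t): now -3*t*sin(t) + 3*cos(t)/4 + ∫(3*sin(t)) dt + exp(-3*t)/3.
Step 5. Evaluate the standard form: now -3*t*sin(t) - 9*cos(t)/4 + exp(-3*t)/3.
Answer: -3*t*sin(t) - 9*cos(t)/4 + exp(-3*t)/3.


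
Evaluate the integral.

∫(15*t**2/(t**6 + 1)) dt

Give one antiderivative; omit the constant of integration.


Answer: 5*atan(t**3).


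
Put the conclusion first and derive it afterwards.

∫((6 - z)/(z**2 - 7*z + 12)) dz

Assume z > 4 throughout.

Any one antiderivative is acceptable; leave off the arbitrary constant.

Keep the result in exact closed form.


The answer is 2*log(z - 4) - 3*log(z - 3).
Step 1. Decompose ∫((6 - z)/(z**2 - 7*z + 12)) dz by partial fractions, (6 - z)/(z**2 - 7*z + 12) = -3/(z - 3) + 2/(z - 4): now ∫(2/(z - 4)) dz + ∫(-3/(z - 3)) dz.
Step 2. Evaluate the standard form [assuming z > 3]: now -3*log(z - 3) + ∫(2/(z - 4)) dz.
Step 3. Evaluate the standard form [assuming z > 4]: now 2*log(z - 4) - 3*log(z - 3).
Answer: 2*log(z - 4) - 3*log(z - 3).


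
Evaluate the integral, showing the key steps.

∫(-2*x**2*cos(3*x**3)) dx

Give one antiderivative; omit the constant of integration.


Step 1. Substitute u = x**3, turning ∫(-2*x**2*cos(3*x**3)) dx into ∫(-2*cos(3*u)/3) du: now ∫(-2*cos(3*u)/3) du.
Step 2. Evaluate the standard form: now -2*sin(3*u)/9.
Step 3. Substitute back u = x**3: now -2*sin(3*x**3)/9.
Answer: -2*sin(3*x**3)/9.


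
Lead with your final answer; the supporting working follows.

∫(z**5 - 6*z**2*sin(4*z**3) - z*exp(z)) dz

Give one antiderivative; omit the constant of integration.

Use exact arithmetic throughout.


The answer is z**6/6 - z*exp(z) + exp(z) + cos(4*z**3)/2.
Step 1. Rewrite: now ∫(z**5) dz + ∫(-z*exp(z)) dz + ∫(-6*z**2*sin(4*z**3)) dz.
Step 2. Integrate ∫(-z*exp(z)) dz by parts with u = z, dv = (-exp(z)) dz, so v = -exp(z): now -z*exp(z) + ∫(z**5) dz + ∫(-6*z**2*sin(4*z**3)) dz + ∫(exp(z)) dz.
Step 3. Evaluate the standard form: now -z*exp(z) + exp(z) + ∫(z**5) dz + ∫(-6*z**2*sin(4*z**3)) dz.
Step 4. Substitute u = z**3, turning ∫(-6*z**2*sin(4*z**3)) dz into ∫(-2*sin(4*u)) du: now -z*exp(z) + exp(z) + ∫(z**5) dz + ∫(-2*sin(4*u)) du.
Step 5. Evaluate the standard form: now -z*exp(z) + exp(z) + cos(4*u)/2 + ∫(z**5) dz.
Step 6. Substitute back u = z**3: now -z*exp(z) + exp(z) + cos(4*z**3)/2 + ∫(z**5) dz.
Step 7. Evaluate the standard form: now z**6/6 - z*exp(z) + exp(z) + cos(4*z**3)/2.
Answer: z**6/6 - z*exp(z) + exp(z) + cos(4*z**3)/2.
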